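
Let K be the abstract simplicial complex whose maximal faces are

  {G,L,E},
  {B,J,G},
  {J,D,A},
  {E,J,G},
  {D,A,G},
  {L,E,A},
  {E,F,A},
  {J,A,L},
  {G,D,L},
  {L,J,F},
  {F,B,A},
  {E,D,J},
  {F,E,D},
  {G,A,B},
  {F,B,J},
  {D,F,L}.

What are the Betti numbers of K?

Take the total order A < B < D < E < F < G < J < L on the vertex set. Then K (dimension 2) consists of the simplices:

  0-simplices (8): A, B, D, E, F, G, J, L
  1-simplices (24): AB, AD, AE, AF, AG, AJ, AL, BF, BG, BJ, DE, DF, DG, DJ, DL, EF, EG, EJ, EL, FJ, FL, GJ, GL, JL
  2-simplices (16): ABF, ABG, ADG, ADJ, AEF, AEL, AJL, BFJ, BGJ, DEF, DEJ, DFL, DGL, EGJ, EGL, FJL

so the chain groups are C_0 ≅ Z^8, C_1 ≅ Z^24, C_2 ≅ Z^16.

Boundary ∂_1: C_1 → C_0 maps an edge to its endpoints' difference, ∂[p,q] = q − p.
As a 8×24 matrix over Z this has rank 7, with invariant factors (1,1,1,1,1,1,1).

Boundary ∂_2: C_2 → C_1 acts by ∂[p,q,r] = [q,r] − [p,r] + [p,q]. For instance
  ∂AEF = EF − AF + AE,
  ∂BGJ = GJ − BJ + BG.
This gives a 24×16 integer matrix of rank 15; reducing to Smith normal form yields diagonal entries (1,1,1,1,1,1,1,1,1,1,1,1,1,1,1).

Computing H_k = (kernel of ∂_k) / (image of ∂_{k+1}):

  H_0: rank C_0 − rank ∂_1 = 8 − 7 = 1, and the invariant factors of ∂_1 are all 1, so H_0 = Z.
  H_1: rank ker ∂_1 − rank ∂_2 = (24 − 7) − 15 = 2, and the invariant factors of ∂_2 are all 1, so H_1 = Z^2.
  H_2: rank ker ∂_2 − rank ∂_3 = (16 − 15) − 0 = 1, and there is no ∂_3, so H_2 = Z.

As a check, the Euler characteristic is 8 − 24 + 16 = 0, which agrees with 1 − 2 + 1 = 0.

Hence the Betti numbers are b_0 = 1, b_1 = 2, b_2 = 1.

b_0 = 1, b_1 = 2, b_2 = 1.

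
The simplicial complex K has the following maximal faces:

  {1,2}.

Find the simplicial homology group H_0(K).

We work with the vertex ordering 1 < 2. The simplices of K, each written with vertices in increasing order, are:

  0-simplices (2): [1], [2]
  1-simplices (1): [1,2]

so the chain groups are C_0 ≅ Z^2, C_1 ≅ Z^1.

Boundary ∂_1: C_1 → C_0 is given by ∂[p,q] = [q] − [p].
As a 2×1 matrix over Z this has rank 1, with invariant factors (1).

Computing H_k = (kernel of ∂_k) / (image of ∂_{k+1}):

  H_0: rank C_0 − rank ∂_1 = 2 − 1 = 1, and the invariant factors of ∂_1 are all 1, so H_0 ≅ Z.

H_0 ≅ Z.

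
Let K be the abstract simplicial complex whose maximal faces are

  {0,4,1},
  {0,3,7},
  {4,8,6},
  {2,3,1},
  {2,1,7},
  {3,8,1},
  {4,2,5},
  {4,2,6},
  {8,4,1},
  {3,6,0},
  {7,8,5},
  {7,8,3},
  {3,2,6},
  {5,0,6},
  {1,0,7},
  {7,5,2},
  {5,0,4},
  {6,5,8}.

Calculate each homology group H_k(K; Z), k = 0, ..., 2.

We work with the vertex ordering 0 < 1 < 2 < 3 < 4 < 5 < 6 < 7 < 8. The simplices of K, each written with vertices in increasing order, are:

  0-simplices (9): [0], [1], [2], [3], [4], [5], [6], [7], [8]
  1-simplices (27): (27 of them)
  2-simplices (18): [0,1,4], [0,1,7], [0,3,6], [0,3,7], [0,4,5], [0,5,6], [1,2,3], [1,2,7], [1,3,8], [1,4,8], [2,3,6], [2,4,5], [2,4,6], [2,5,7], [3,7,8], [4,6,8], [5,6,8], [5,7,8]

Hence C_0 ≅ Z^9, C_1 ≅ Z^27, C_2 ≅ Z^18.

∂_1: C_1 → C_0 sends each edge [p,q] (with p < q) to q − p. For instance
  ∂[5,8] = [8] − [5].
The 9×27 boundary matrix has rank 8 and Smith normal form diag(1,1,1,1,1,1,1,1).

Boundary ∂_2: C_2 → C_1 sends each 2-simplex [p,q,r] to [q,r] − [p,r] + [p,q]. For instance
  ∂[1,2,7] = [2,7] − [1,7] + [1,2],
  ∂[0,4,5] = [4,5] − [0,5] + [0,4].
As a 27×18 matrix over Z this has rank 18, with invariant factors (1,1,1,1,1,1,1,1,1,1,1,1,1,1,1,1,1,2).

Computing H_k = (kernel of ∂_k) / (image of ∂_{k+1}):

  H_0: rank C_0 − rank ∂_1 = 9 − 8 = 1, and the invariant factors of ∂_1 are all 1, so H_0 ≅ Z.
  H_1: rank ker ∂_1 − rank ∂_2 = (27 − 8) − 18 = 1, and ∂_2 has invariant factor 2 > 1, so H_1 ≅ Z ⊕ Z/2.
  H_2: rank ker ∂_2 − rank ∂_3 = (18 − 18) − 0 = 0, and there is no ∂_3, so H_2 ≅ 0.

As a check, the Euler characteristic is 9 − 27 + 18 = 0, which agrees with 1 − 1 + 0 = 0.
(K is a triangulation of the Klein bottle.)

H_0 ≅ Z,  H_1 ≅ Z ⊕ Z/2,  H_2 = 0.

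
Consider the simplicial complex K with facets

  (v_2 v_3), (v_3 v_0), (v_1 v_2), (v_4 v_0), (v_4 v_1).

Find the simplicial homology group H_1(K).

H_1 ≅ Z.

Take the total order v_0 < v_1 < v_2 < v_3 < v_4 on the vertex set. Then K (dimension 1) consists of the simplices:

  0-simplices (5): [v_0], [v_1], [v_2], [v_3], [v_4]
  1-simplices (5): [v_0,v_3], [v_0,v_4], [v_1,v_2], [v_1,v_4], [v_2,v_3]

Hence C_0 ≅ Z^5, C_1 ≅ Z^5.

∂_1: C_1 → C_0 maps an edge to its endpoints' difference, ∂[p,q] = q − p. For instance
  ∂[v_0,v_4] = [v_4] − [v_0].
The 5×5 boundary matrix has rank 4 and Smith normal form diag(1,1,1,1).

Computing H_k = (kernel of ∂_k) / (image of ∂_{k+1}):

  H_1: rank ker ∂_1 − rank ∂_2 = (5 − 4) − 0 = 1, and there is no ∂_2, so H_1 = Z.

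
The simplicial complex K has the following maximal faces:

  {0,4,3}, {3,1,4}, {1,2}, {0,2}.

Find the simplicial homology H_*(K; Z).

H_0 ≅ Z,  H_1 ≅ Z,  H_2 = 0.

Fix the vertex order 0 < 1 < 2 < 3 < 4 and write every simplex with vertices in increasing order. Then dim K = 2 and the simplices of K are:

  0-simplices (5): [0], [1], [2], [3], [4]
  1-simplices (7): [0,2], [0,3], [0,4], [1,2], [1,3], [1,4], [3,4]
  2-simplices (2): [0,3,4], [1,3,4]

so the chain groups are C_0 ≅ Z^5, C_1 ≅ Z^7, C_2 ≅ Z^2.

The boundary map ∂_1: C_1 → C_0 is given by ∂[p,q] = [q] − [p]. For instance
  ∂[1,4] = [4] − [1].
The 5×7 boundary matrix has rank 4 and Smith normal form diag(1,1,1,1).

Boundary ∂_2: C_2 → C_1 sends each 2-simplex [p,q,r] to [q,r] − [p,r] + [p,q]. For instance
  ∂[1,3,4] = [3,4] − [1,4] + [1,3],
  ∂[0,3,4] = [3,4] − [0,4] + [0,3].
The resulting 7×2 matrix has rank 2, and its Smith normal form has invariant factors (1,1).

Reading off H_k = ker ∂_k / im ∂_{k+1}:

  H_0: rank C_0 − rank ∂_1 = 5 − 4 = 1, and the invariant factors of ∂_1 are all 1, so H_0 = Z.
  H_1: rank ker ∂_1 − rank ∂_2 = (7 − 4) − 2 = 1, and the invariant factors of ∂_2 are all 1, so H_1 = Z.
  H_2: rank ker ∂_2 − rank ∂_3 = (2 − 2) − 0 = 0, and there is no ∂_3, so H_2 = 0.

As a check, the Euler characteristic is 5 − 7 + 2 = 0, which agrees with 1 − 1 + 0 = 0.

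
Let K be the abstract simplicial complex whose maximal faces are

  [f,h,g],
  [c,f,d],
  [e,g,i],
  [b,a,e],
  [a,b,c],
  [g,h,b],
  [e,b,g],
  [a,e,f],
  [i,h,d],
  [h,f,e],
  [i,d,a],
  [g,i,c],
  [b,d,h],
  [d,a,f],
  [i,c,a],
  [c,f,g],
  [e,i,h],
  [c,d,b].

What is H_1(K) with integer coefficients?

H_1 ≅ Z × Z/2.

Order the vertices as a < b < c < d < e < f < g < h < i. Listing each simplex with vertices in this order, K has dimension 2 with simplices:

  0-simplices (9): a, b, c, d, e, f, g, h, i
  1-simplices (27): ab, ac, ad, ae, af, ai, bc, bd, be, bg, bh, cd, cf, cg, ci, df, dh, di, ef, eg, eh, ei, fg, fh, gh, gi, hi
  2-simplices (18): abc, abe, aci, adf, adi, aef, bcd, bdh, beg, bgh, cdf, cfg, cgi, dhi, efh, egi, ehi, fgh

giving chain groups C_0 ≅ Z^9, C_1 ≅ Z^27, C_2 ≅ Z^18.

The boundary map ∂_1: C_1 → C_0 sends each edge [p,q] (with p < q) to q − p.
The 9×27 boundary matrix has rank 8 and Smith normal form diag(1,1,1,1,1,1,1,1).

The boundary map ∂_2: C_2 → C_1 acts by ∂[p,q,r] = [q,r] − [p,r] + [p,q]. For instance
  ∂adi = di − ai + ad,
  ∂dhi = hi − di + dh.
As a 27×18 matrix over Z this has rank 18, with invariant factors (1,1,1,1,1,1,1,1,1,1,1,1,1,1,1,1,1,2).

From H_k ≅ ker(∂_k) / im(∂_{k+1}) we obtain:

  H_1: rank ker ∂_1 − rank ∂_2 = (27 − 8) − 18 = 1, and ∂_2 has invariant factor 2 > 1, so H_1 ≅ Z × Z/2.

(K is a triangulation of the Klein bottle.)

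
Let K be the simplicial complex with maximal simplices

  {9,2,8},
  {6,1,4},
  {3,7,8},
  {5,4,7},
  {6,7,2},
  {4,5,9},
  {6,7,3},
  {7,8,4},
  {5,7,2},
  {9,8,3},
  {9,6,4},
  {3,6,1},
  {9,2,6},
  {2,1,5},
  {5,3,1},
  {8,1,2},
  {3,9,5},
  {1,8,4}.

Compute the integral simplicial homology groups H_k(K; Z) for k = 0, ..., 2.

K has 9 vertices, 27 edges, 18 triangles.
rank ∂_0 = 0, rank ∂_1 = 8 ⇒ b_0 = 9 − 0 − 8 = 1; all invariant factors of ∂_1 are 1 so no torsion. So H_0 = Z.
rank ∂_1 = 8, rank ∂_2 = 17 ⇒ b_1 = 27 − 8 − 17 = 2; all invariant factors of ∂_2 are 1 so no torsion. So H_1 = Z^2.
rank ∂_2 = 17, rank ∂_3 = 0 ⇒ b_2 = 18 − 17 − 0 = 1. So H_2 = Z.

H_0 = Z,  H_1 = Z^2,  H_2 = Z.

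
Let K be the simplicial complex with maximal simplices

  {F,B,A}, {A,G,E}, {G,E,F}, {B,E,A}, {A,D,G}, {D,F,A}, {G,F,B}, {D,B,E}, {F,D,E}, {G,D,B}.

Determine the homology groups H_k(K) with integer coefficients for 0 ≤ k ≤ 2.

Fix the vertex order A < B < D < E < F < G and write every simplex with vertices in increasing order. Then dim K = 2 and the simplices of K are:

  0-simplices (6): A, B, D, E, F, G
  1-simplices (15): AB, AD, AE, AF, AG, BD, BE, BF, BG, DE, DF, DG, EF, EG, FG
  2-simplices (10): ABE, ABF, ADF, ADG, AEG, BDE, BDG, BFG, DEF, EFG

giving chain groups C_0 ≅ Z^6, C_1 ≅ Z^15, C_2 ≅ Z^10.

∂_1: C_1 → C_0 maps an edge to its endpoints' difference, ∂[p,q] = q − p. For instance
  ∂AD = D − A.
The resulting 6×15 matrix has rank 5, and its Smith normal form has invariant factors (1,1,1,1,1).

∂_2: C_2 → C_1 acts by ∂[p,q,r] = [q,r] − [p,r] + [p,q]. For instance
  ∂ADG = DG − AG + AD,
  ∂BDG = DG − BG + BD.
As a 15×10 matrix over Z this has rank 10, with invariant factors (1,1,1,1,1,1,1,1,1,2).

Computing H_k = (kernel of ∂_k) / (image of ∂_{k+1}):

  H_0: rank C_0 − rank ∂_1 = 6 − 5 = 1, and the invariant factors of ∂_1 are all 1, so H_0 ≅ Z.
  H_1: rank ker ∂_1 − rank ∂_2 = (15 − 5) − 10 = 0, and ∂_2 has invariant factor 2 > 1, so H_1 ≅ Z/2Z.
  H_2: rank ker ∂_2 − rank ∂_3 = (10 − 10) − 0 = 0, and there is no ∂_3, so H_2 ≅ 0.

H_0 = Z,  H_1 = Z/2Z,  H_2 = 0.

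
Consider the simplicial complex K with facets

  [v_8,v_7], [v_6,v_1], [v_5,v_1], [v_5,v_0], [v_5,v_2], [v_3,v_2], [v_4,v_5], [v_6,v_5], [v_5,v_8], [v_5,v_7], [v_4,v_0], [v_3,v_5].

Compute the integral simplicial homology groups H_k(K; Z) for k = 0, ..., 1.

Fix the vertex order v_0 < v_1 < v_2 < v_3 < v_4 < v_5 < v_6 < v_7 < v_8 and write every simplex with vertices in increasing order. Then dim K = 1 and the simplices of K are:

  0-simplices (9): [v_0], [v_1], [v_2], [v_3], [v_4], [v_5], [v_6], [v_7], [v_8]
  1-simplices (12): [v_0,v_4], [v_0,v_5], [v_1,v_5], [v_1,v_6], [v_2,v_3], [v_2,v_5], [v_3,v_5], [v_4,v_5], [v_5,v_6], [v_5,v_7], [v_5,v_8], [v_7,v_8]

so the chain groups are C_0 ≅ Z^9, C_1 ≅ Z^12.

The boundary map ∂_1: C_1 → C_0 maps an edge to its endpoints' difference, ∂[p,q] = q − p.
The resulting 9×12 matrix has rank 8, and its Smith normal form has invariant factors (1,1,1,1,1,1,1,1).

Computing H_k = (kernel of ∂_k) / (image of ∂_{k+1}):

  H_0: rank C_0 − rank ∂_1 = 9 − 8 = 1, and the invariant factors of ∂_1 are all 1, so H_0 = Z.
  H_1: rank ker ∂_1 − rank ∂_2 = (12 − 8) − 0 = 4, and there is no ∂_2, so H_1 = Z^4.

H_0 = Z,  H_1 = Z^4.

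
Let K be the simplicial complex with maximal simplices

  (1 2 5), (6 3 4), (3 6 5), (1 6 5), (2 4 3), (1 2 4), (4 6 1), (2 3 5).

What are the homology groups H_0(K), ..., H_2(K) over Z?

H_0 ≅ Z,  H_1 = 0,  H_2 ≅ Z.

Take the total order 1 < 2 < 3 < 4 < 5 < 6 on the vertex set. Then K (dimension 2) consists of the simplices:

  0-simplices (6): [1], [2], [3], [4], [5], [6]
  1-simplices (12): [1,2], [1,4], [1,5], [1,6], [2,3], [2,4], [2,5], [3,4], [3,5], [3,6], [4,6], [5,6]
  2-simplices (8): [1,2,4], [1,2,5], [1,4,6], [1,5,6], [2,3,4], [2,3,5], [3,4,6], [3,5,6]

giving chain groups C_0 ≅ Z^6, C_1 ≅ Z^12, C_2 ≅ Z^8.

∂_1: C_1 → C_0 maps an edge to its endpoints' difference, ∂[p,q] = q − p.
This gives a 6×12 integer matrix of rank 5; reducing to Smith normal form yields diagonal entries (1,1,1,1,1).

Boundary ∂_2: C_2 → C_1 acts by ∂[p,q,r] = [q,r] − [p,r] + [p,q]. For instance
  ∂[1,5,6] = [5,6] − [1,6] + [1,5],
  ∂[3,4,6] = [4,6] − [3,6] + [3,4].
As a 12×8 matrix over Z this has rank 7, with invariant factors (1,1,1,1,1,1,1).

Now H_k = ker ∂_k / im ∂_{k+1}, so:

  H_0: rank C_0 − rank ∂_1 = 6 − 5 = 1, and the invariant factors of ∂_1 are all 1, so H_0 ≅ Z.
  H_1: rank ker ∂_1 − rank ∂_2 = (12 − 5) − 7 = 0, and the invariant factors of ∂_2 are all 1, so H_1 ≅ 0.
  H_2: rank ker ∂_2 − rank ∂_3 = (8 − 7) − 0 = 1, and there is no ∂_3, so H_2 ≅ Z.

As a check, the Euler characteristic is 6 − 12 + 8 = 2, which agrees with 1 − 0 + 1 = 2.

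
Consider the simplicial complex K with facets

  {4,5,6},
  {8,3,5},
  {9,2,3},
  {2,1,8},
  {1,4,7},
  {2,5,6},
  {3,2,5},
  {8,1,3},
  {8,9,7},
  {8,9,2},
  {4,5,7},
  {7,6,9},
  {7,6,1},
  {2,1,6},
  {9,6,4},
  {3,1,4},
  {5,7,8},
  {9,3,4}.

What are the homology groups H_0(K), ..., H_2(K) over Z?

H_0 = Z,  H_1 = Z ⊕ Z/2,  H_2 = 0.

Order the vertices as 1 < 2 < 3 < 4 < 5 < 6 < 7 < 8 < 9. Listing each simplex with vertices in this order, K has dimension 2 with simplices:

  0-simplices (9): [1], [2], [3], [4], [5], [6], [7], [8], [9]
  1-simplices (27): (27 of them)
  2-simplices (18): [1,2,6], [1,2,8], [1,3,4], [1,3,8], [1,4,7], [1,6,7], [2,3,5], [2,3,9], [2,5,6], [2,8,9], [3,4,9], [3,5,8], [4,5,6], [4,5,7], [4,6,9], [5,7,8], [6,7,9], [7,8,9]

Hence C_0 ≅ Z^9, C_1 ≅ Z^27, C_2 ≅ Z^18.

Boundary ∂_1: C_1 → C_0 is given by ∂[p,q] = [q] − [p].
As a 9×27 matrix over Z this has rank 8, with invariant factors (1,1,1,1,1,1,1,1).

Boundary ∂_2: C_2 → C_1 maps a triangle to the signed sum of its edges. For instance
  ∂[5,7,8] = [7,8] − [5,8] + [5,7],
  ∂[3,4,9] = [4,9] − [3,9] + [3,4].
This gives a 27×18 integer matrix of rank 18; reducing to Smith normal form yields diagonal entries (1,1,1,1,1,1,1,1,1,1,1,1,1,1,1,1,1,2).

Now H_k = ker ∂_k / im ∂_{k+1}, so:

  H_0: rank C_0 − rank ∂_1 = 9 − 8 = 1, and the invariant factors of ∂_1 are all 1, so H_0 = Z.
  H_1: rank ker ∂_1 − rank ∂_2 = (27 − 8) − 18 = 1, and ∂_2 has invariant factor 2 > 1, so H_1 = Z ⊕ Z/2.
  H_2: rank ker ∂_2 − rank ∂_3 = (18 − 18) − 0 = 0, and there is no ∂_3, so H_2 = 0.

(K is a triangulation of the Klein bottle.)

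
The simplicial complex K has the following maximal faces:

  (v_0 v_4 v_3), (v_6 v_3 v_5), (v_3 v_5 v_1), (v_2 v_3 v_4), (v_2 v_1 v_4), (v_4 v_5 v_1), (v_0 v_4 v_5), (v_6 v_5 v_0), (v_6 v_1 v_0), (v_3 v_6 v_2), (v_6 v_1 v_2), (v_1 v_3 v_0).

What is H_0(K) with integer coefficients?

H_0 ≅ Z.

Order the vertices as v_0 < v_1 < v_2 < v_3 < v_4 < v_5 < v_6. Listing each simplex with vertices in this order, K has dimension 2 with simplices:

  0-simplices (7): [v_0], [v_1], [v_2], [v_3], [v_4], [v_5], [v_6]
  1-simplices (18): (18 of them)
  2-simplices (12): (12 of them)

giving chain groups C_0 ≅ Z^7, C_1 ≅ Z^18, C_2 ≅ Z^12.

The boundary map ∂_1: C_1 → C_0 sends each edge [p,q] (with p < q) to q − p.
As a 7×18 matrix over Z this has rank 6, with invariant factors (1,1,1,1,1,1).

The boundary map ∂_2: C_2 → C_1 acts by ∂[p,q,r] = [q,r] − [p,r] + [p,q]. For instance
  ∂[v_1,v_2,v_6] = [v_2,v_6] − [v_1,v_6] + [v_1,v_2],
  ∂[v_3,v_5,v_6] = [v_5,v_6] − [v_3,v_6] + [v_3,v_5].
The resulting 18×12 matrix has rank 12, and its Smith normal form has invariant factors (1,1,1,1,1,1,1,1,1,1,1,2).

Reading off H_k = ker ∂_k / im ∂_{k+1}:

  H_0: rank C_0 − rank ∂_1 = 7 − 6 = 1, and the invariant factors of ∂_1 are all 1, so H_0 = Z.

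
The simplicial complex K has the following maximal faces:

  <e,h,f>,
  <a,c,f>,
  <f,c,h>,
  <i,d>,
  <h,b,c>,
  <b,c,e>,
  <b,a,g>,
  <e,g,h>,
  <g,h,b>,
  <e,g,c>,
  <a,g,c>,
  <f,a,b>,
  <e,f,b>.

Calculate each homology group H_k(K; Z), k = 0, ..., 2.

H_0 = Z^2,  H_1 = Z/2Z,  H_2 = 0.

Fix the vertex order a < b < c < d < e < f < g < h < i and write every simplex with vertices in increasing order. Then dim K = 2 and the simplices of K are:

  0-simplices (9): a, b, c, d, e, f, g, h, i
  1-simplices (19): ab, ac, af, ag, bc, be, bf, bg, bh, ce, cf, cg, ch, di, ef, eg, eh, fh, gh
  2-simplices (12): abf, abg, acf, acg, bce, bch, bef, bgh, ceg, cfh, efh, egh

giving chain groups C_0 ≅ Z^9, C_1 ≅ Z^19, C_2 ≅ Z^12.

The boundary map ∂_1: C_1 → C_0 sends each edge [p,q] (with p < q) to q − p.
The resulting 9×19 matrix has rank 7, and its Smith normal form has invariant factors (1,1,1,1,1,1,1).

∂_2: C_2 → C_1 acts by ∂[p,q,r] = [q,r] − [p,r] + [p,q]. For instance
  ∂bgh = gh − bh + bg,
  ∂acg = cg − ag + ac.
The resulting 19×12 matrix has rank 12, and its Smith normal form has invariant factors (1,1,1,1,1,1,1,1,1,1,1,2).

Reading off H_k = ker ∂_k / im ∂_{k+1}:

  H_0: rank C_0 − rank ∂_1 = 9 − 7 = 2, and the invariant factors of ∂_1 are all 1, so H_0 ≅ Z^2.
  H_1: rank ker ∂_1 − rank ∂_2 = (19 − 7) − 12 = 0, and ∂_2 has invariant factor 2 > 1, so H_1 ≅ Z/2Z.
  H_2: rank ker ∂_2 − rank ∂_3 = (12 − 12) − 0 = 0, and there is no ∂_3, so H_2 ≅ 0.

(K is a triangulation of the disjoint union of the real projective plane RP^2 and the 1-simplex.)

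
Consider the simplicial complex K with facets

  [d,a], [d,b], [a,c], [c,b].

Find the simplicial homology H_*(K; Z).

H_0 ≅ Z,  H_1 ≅ Z.

Take the total order a < b < c < d on the vertex set. Then K (dimension 1) consists of the simplices:

  0-simplices (4): a, b, c, d
  1-simplices (4): ac, ad, bc, bd

so the chain groups are C_0 ≅ Z^4, C_1 ≅ Z^4.

Boundary ∂_1: C_1 → C_0 sends each edge [p,q] (with p < q) to q − p. For instance
  ∂ad = d − a.
This gives a 4×4 integer matrix of rank 3; reducing to Smith normal form yields diagonal entries (1,1,1).

Computing H_k = (kernel of ∂_k) / (image of ∂_{k+1}):

  H_0: rank C_0 − rank ∂_1 = 4 − 3 = 1, and the invariant factors of ∂_1 are all 1, so H_0 ≅ Z.
  H_1: rank ker ∂_1 − rank ∂_2 = (4 − 3) − 0 = 1, and there is no ∂_2, so H_1 ≅ Z.

As a check, the Euler characteristic is 4 − 4 = 0, which agrees with 1 − 1 = 0.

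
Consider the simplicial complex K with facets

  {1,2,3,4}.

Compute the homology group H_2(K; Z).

H_2 = 0.

Order the vertices as 1 < 2 < 3 < 4. Listing each simplex with vertices in this order, K has dimension 3 with simplices:

  0-simplices (4): [1], [2], [3], [4]
  1-simplices (6): [1,2], [1,3], [1,4], [2,3], [2,4], [3,4]
  2-simplices (4): [1,2,3], [1,2,4], [1,3,4], [2,3,4]
  3-simplices (1): [1,2,3,4]

giving chain groups C_0 ≅ Z^4, C_1 ≅ Z^6, C_2 ≅ Z^4, C_3 ≅ Z^1.

Boundary ∂_1: C_1 → C_0 is given by ∂[p,q] = [q] − [p].
As a 4×6 matrix over Z this has rank 3, with invariant factors (1,1,1).

∂_2: C_2 → C_1 sends each 2-simplex [p,q,r] to [q,r] − [p,r] + [p,q]. For instance
  ∂[1,3,4] = [3,4] − [1,4] + [1,3],
  ∂[2,3,4] = [3,4] − [2,4] + [2,3].
As a 6×4 matrix over Z this has rank 3, with invariant factors (1,1,1).

The boundary map ∂_3: C_3 → C_2 sends each 3-simplex σ to the alternating sum Σ_i (−1)^i (σ with its i-th vertex removed). For instance
  ∂[1,2,3,4] = [2,3,4] − [1,3,4] + [1,2,4] − [1,2,3].
This gives a 4×1 integer matrix of rank 1; reducing to Smith normal form yields diagonal entries (1).

From H_k ≅ ker(∂_k) / im(∂_{k+1}) we obtain:

  H_2: rank ker ∂_2 − rank ∂_3 = (4 − 3) − 1 = 0, and the invariant factors of ∂_3 are all 1, so H_2 ≅ 0.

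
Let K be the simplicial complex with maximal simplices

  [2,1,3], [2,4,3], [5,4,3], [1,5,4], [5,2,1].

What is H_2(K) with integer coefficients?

H_2 ≅ 0.

Fix the vertex order 1 < 2 < 3 < 4 < 5 and write every simplex with vertices in increasing order. Then dim K = 2 and the simplices of K are:

  0-simplices (5): [1], [2], [3], [4], [5]
  1-simplices (10): [1,2], [1,3], [1,4], [1,5], [2,3], [2,4], [2,5], [3,4], [3,5], [4,5]
  2-simplices (5): [1,2,3], [1,2,5], [1,4,5], [2,3,4], [3,4,5]

giving chain groups C_0 ≅ Z^5, C_1 ≅ Z^10, C_2 ≅ Z^5.

Boundary ∂_1: C_1 → C_0 is given by ∂[p,q] = [q] − [p]. For instance
  ∂[1,3] = [3] − [1].
This gives a 5×10 integer matrix of rank 4; reducing to Smith normal form yields diagonal entries (1,1,1,1).

Boundary ∂_2: C_2 → C_1 acts by ∂[p,q,r] = [q,r] − [p,r] + [p,q]. For instance
  ∂[3,4,5] = [4,5] − [3,5] + [3,4],
  ∂[2,3,4] = [3,4] − [2,4] + [2,3].
This gives a 10×5 integer matrix of rank 5; reducing to Smith normal form yields diagonal entries (1,1,1,1,1).

Now H_k = ker ∂_k / im ∂_{k+1}, so:

  H_2: rank ker ∂_2 − rank ∂_3 = (5 − 5) − 0 = 0, and there is no ∂_3, so H_2 = 0.

(K is a triangulation of the Möbius band.)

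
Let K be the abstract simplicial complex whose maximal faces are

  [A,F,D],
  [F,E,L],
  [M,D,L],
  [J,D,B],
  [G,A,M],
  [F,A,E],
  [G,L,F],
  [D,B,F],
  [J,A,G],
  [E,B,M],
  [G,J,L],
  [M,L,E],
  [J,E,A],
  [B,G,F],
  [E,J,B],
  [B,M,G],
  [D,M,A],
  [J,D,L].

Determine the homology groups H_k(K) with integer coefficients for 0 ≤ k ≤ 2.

Fix the vertex order A < B < D < E < F < G < J < L < M and write every simplex with vertices in increasing order. Then dim K = 2 and the simplices of K are:

  0-simplices (9): A, B, D, E, F, G, J, L, M
  1-simplices (27): AD, AE, AF, AG, AJ, AM, BD, BE, BF, BG, BJ, BM, DF, DJ, DL, DM, EF, EJ, EL, EM, FG, FL, GJ, GL, GM, JL, LM
  2-simplices (18): ADF, ADM, AEF, AEJ, AGJ, AGM, BDF, BDJ, BEJ, BEM, BFG, BGM, DJL, DLM, EFL, ELM, FGL, GJL

Hence C_0 ≅ Z^9, C_1 ≅ Z^27, C_2 ≅ Z^18.

Boundary ∂_1: C_1 → C_0 is given by ∂[p,q] = [q] − [p]. For instance
  ∂LM = M − L.
The resulting 9×27 matrix has rank 8, and its Smith normal form has invariant factors (1,1,1,1,1,1,1,1).

∂_2: C_2 → C_1 maps a triangle to the signed sum of its edges. For instance
  ∂ELM = LM − EM + EL,
  ∂GJL = JL − GL + GJ.
The 27×18 boundary matrix has rank 17 and Smith normal form diag(1,1,1,1,1,1,1,1,1,1,1,1,1,1,1,1,1).

Reading off H_k = ker ∂_k / im ∂_{k+1}:

  H_0: rank C_0 − rank ∂_1 = 9 − 8 = 1, and the invariant factors of ∂_1 are all 1, so H_0 = Z.
  H_1: rank ker ∂_1 − rank ∂_2 = (27 − 8) − 17 = 2, and the invariant factors of ∂_2 are all 1, so H_1 = Z^2.
  H_2: rank ker ∂_2 − rank ∂_3 = (18 − 17) − 0 = 1, and there is no ∂_3, so H_2 = Z.

(K is a triangulation of the torus T^2.)

H_0 = Z,  H_1 = Z^2,  H_2 = Z.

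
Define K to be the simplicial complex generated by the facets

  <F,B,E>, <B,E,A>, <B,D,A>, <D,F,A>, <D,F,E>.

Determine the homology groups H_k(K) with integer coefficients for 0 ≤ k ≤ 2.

H_0 ≅ Z,  H_1 ≅ Z,  H_2 = 0.

Take the total order A < B < D < E < F on the vertex set. Then K (dimension 2) consists of the simplices:

  0-simplices (5): A, B, D, E, F
  1-simplices (10): AB, AD, AE, AF, BD, BE, BF, DE, DF, EF
  2-simplices (5): ABD, ABE, ADF, BEF, DEF

giving chain groups C_0 ≅ Z^5, C_1 ≅ Z^10, C_2 ≅ Z^5.

Boundary ∂_1: C_1 → C_0 is given by ∂[p,q] = [q] − [p]. For instance
  ∂AF = F − A.
This gives a 5×10 integer matrix of rank 4; reducing to Smith normal form yields diagonal entries (1,1,1,1).

∂_2: C_2 → C_1 maps a triangle to the signed sum of its edges. For instance
  ∂ABD = BD − AD + AB,
  ∂ADF = DF − AF + AD.
The 10×5 boundary matrix has rank 5 and Smith normal form diag(1,1,1,1,1).

Computing H_k = (kernel of ∂_k) / (image of ∂_{k+1}):

  H_0: rank C_0 − rank ∂_1 = 5 − 4 = 1, and the invariant factors of ∂_1 are all 1, so H_0 = Z.
  H_1: rank ker ∂_1 − rank ∂_2 = (10 − 4) − 5 = 1, and the invariant factors of ∂_2 are all 1, so H_1 = Z.
  H_2: rank ker ∂_2 − rank ∂_3 = (5 − 5) − 0 = 0, and there is no ∂_3, so H_2 = 0.

As a check, the Euler characteristic is 5 − 10 + 5 = 0, which agrees with 1 − 1 + 0 = 0.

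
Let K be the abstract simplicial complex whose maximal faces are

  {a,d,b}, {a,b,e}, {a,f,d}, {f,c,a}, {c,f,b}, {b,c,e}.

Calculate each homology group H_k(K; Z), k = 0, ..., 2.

H_0 = Z,  H_1 = Z,  H_2 = 0.

Take the total order a < b < c < d < e < f on the vertex set. Then K (dimension 2) consists of the simplices:

  0-simplices (6): a, b, c, d, e, f
  1-simplices (12): ab, ac, ad, ae, af, bc, bd, be, bf, ce, cf, df
  2-simplices (6): abd, abe, acf, adf, bce, bcf

giving chain groups C_0 ≅ Z^6, C_1 ≅ Z^12, C_2 ≅ Z^6.

Boundary ∂_1: C_1 → C_0 sends each edge [p,q] (with p < q) to q − p. For instance
  ∂ce = e − c.
The 6×12 boundary matrix has rank 5 and Smith normal form diag(1,1,1,1,1).

The boundary map ∂_2: C_2 → C_1 sends each 2-simplex [p,q,r] to [q,r] − [p,r] + [p,q]. For instance
  ∂bce = ce − be + bc,
  ∂adf = df − af + ad.
This gives a 12×6 integer matrix of rank 6; reducing to Smith normal form yields diagonal entries (1,1,1,1,1,1).

Reading off H_k = ker ∂_k / im ∂_{k+1}:

  H_0: rank C_0 − rank ∂_1 = 6 − 5 = 1, and the invariant factors of ∂_1 are all 1, so H_0 = Z.
  H_1: rank ker ∂_1 − rank ∂_2 = (12 − 5) − 6 = 1, and the invariant factors of ∂_2 are all 1, so H_1 = Z.
  H_2: rank ker ∂_2 − rank ∂_3 = (6 − 6) − 0 = 0, and there is no ∂_3, so H_2 = 0.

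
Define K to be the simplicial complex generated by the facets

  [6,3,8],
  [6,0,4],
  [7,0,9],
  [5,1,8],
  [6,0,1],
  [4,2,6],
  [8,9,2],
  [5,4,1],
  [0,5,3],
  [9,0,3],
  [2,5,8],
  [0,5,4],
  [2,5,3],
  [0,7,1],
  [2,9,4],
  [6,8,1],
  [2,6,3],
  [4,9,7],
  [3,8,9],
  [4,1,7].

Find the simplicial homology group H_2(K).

Take the total order 0 < 1 < 2 < 3 < 4 < 5 < 6 < 7 < 8 < 9 on the vertex set. Then K (dimension 2) consists of the simplices:

  0-simplices (10): [0], [1], [2], [3], [4], [5], [6], [7], [8], [9]
  1-simplices (30): (30 of them)
  2-simplices (20): (20 of them)

giving chain groups C_0 ≅ Z^10, C_1 ≅ Z^30, C_2 ≅ Z^20.

The boundary map ∂_1: C_1 → C_0 sends each edge [p,q] (with p < q) to q − p. For instance
  ∂[0,9] = [9] − [0].
The 10×30 boundary matrix has rank 9 and Smith normal form diag(1,1,1,1,1,1,1,1,1).

Boundary ∂_2: C_2 → C_1 acts by ∂[p,q,r] = [q,r] − [p,r] + [p,q]. For instance
  ∂[2,4,9] = [4,9] − [2,9] + [2,4],
  ∂[4,7,9] = [7,9] − [4,9] + [4,7].
The 30×20 boundary matrix has rank 20 and Smith normal form diag(1,1,1,1,1,1,1,1,1,1,1,1,1,1,1,1,1,1,1,2).

Now H_k = ker ∂_k / im ∂_{k+1}, so:

  H_2: rank ker ∂_2 − rank ∂_3 = (20 − 20) − 0 = 0, and there is no ∂_3, so H_2 ≅ 0.

H_2 ≅ 0.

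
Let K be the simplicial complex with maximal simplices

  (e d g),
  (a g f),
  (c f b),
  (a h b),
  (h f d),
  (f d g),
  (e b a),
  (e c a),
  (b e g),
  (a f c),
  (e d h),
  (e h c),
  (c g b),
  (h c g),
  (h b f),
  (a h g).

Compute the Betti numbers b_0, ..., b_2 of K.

Take the total order a < b < c < d < e < f < g < h on the vertex set. Then K (dimension 2) consists of the simplices:

  0-simplices (8): a, b, c, d, e, f, g, h
  1-simplices (24): ab, ac, ae, af, ag, ah, bc, be, bf, bg, bh, ce, cf, cg, ch, de, df, dg, dh, eg, eh, fg, fh, gh
  2-simplices (16): abe, abh, ace, acf, afg, agh, bcf, bcg, beg, bfh, ceh, cgh, deg, deh, dfg, dfh

Hence C_0 ≅ Z^8, C_1 ≅ Z^24, C_2 ≅ Z^16.

The boundary map ∂_1: C_1 → C_0 maps an edge to its endpoints' difference, ∂[p,q] = q − p. For instance
  ∂dg = g − d.
This gives a 8×24 integer matrix of rank 7; reducing to Smith normal form yields diagonal entries (1,1,1,1,1,1,1).

The boundary map ∂_2: C_2 → C_1 maps a triangle to the signed sum of its edges. For instance
  ∂abe = be − ae + ab,
  ∂acf = cf − af + ac.
As a 24×16 matrix over Z this has rank 15, with invariant factors (1,1,1,1,1,1,1,1,1,1,1,1,1,1,1).

Reading off H_k = ker ∂_k / im ∂_{k+1}:

  H_0: rank C_0 − rank ∂_1 = 8 − 7 = 1, and the invariant factors of ∂_1 are all 1, so H_0 = Z.
  H_1: rank ker ∂_1 − rank ∂_2 = (24 − 7) − 15 = 2, and the invariant factors of ∂_2 are all 1, so H_1 = Z^2.
  H_2: rank ker ∂_2 − rank ∂_3 = (16 − 15) − 0 = 1, and there is no ∂_3, so H_2 = Z.

As a check, the Euler characteristic is 8 − 24 + 16 = 0, which agrees with 1 − 2 + 1 = 0.
(K is a triangulation of the torus T^2.)

Hence the Betti numbers are b_0 = 1, b_1 = 2, b_2 = 1.

b_0 = 1, b_1 = 2, b_2 = 1.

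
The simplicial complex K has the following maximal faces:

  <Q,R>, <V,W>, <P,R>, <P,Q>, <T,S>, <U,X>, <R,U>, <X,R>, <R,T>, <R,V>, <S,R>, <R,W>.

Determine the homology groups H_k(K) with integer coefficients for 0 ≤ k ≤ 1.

Order the vertices as P < Q < R < S < T < U < V < W < X. Listing each simplex with vertices in this order, K has dimension 1 with simplices:

  0-simplices (9): P, Q, R, S, T, U, V, W, X
  1-simplices (12): PQ, PR, QR, RS, RT, RU, RV, RW, RX, ST, UX, VW

giving chain groups C_0 ≅ Z^9, C_1 ≅ Z^12.

Boundary ∂_1: C_1 → C_0 maps an edge to its endpoints' difference, ∂[p,q] = q − p.
The 9×12 boundary matrix has rank 8 and Smith normal form diag(1,1,1,1,1,1,1,1).

Computing H_k = (kernel of ∂_k) / (image of ∂_{k+1}):

  H_0: rank C_0 − rank ∂_1 = 9 − 8 = 1, and the invariant factors of ∂_1 are all 1, so H_0 ≅ Z.
  H_1: rank ker ∂_1 − rank ∂_2 = (12 − 8) − 0 = 4, and there is no ∂_2, so H_1 ≅ Z^4.

As a check, the Euler characteristic is 9 − 12 = -3, which agrees with 1 − 4 = -3.

H_0 ≅ Z,  H_1 ≅ Z^4.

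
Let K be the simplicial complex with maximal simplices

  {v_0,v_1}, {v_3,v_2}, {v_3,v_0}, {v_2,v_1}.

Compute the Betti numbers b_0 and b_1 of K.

Take the total order v_0 < v_1 < v_2 < v_3 on the vertex set. Then K (dimension 1) consists of the simplices:

  0-simplices (4): [v_0], [v_1], [v_2], [v_3]
  1-simplices (4): [v_0,v_1], [v_0,v_3], [v_1,v_2], [v_2,v_3]

giving chain groups C_0 ≅ Z^4, C_1 ≅ Z^4.

Boundary ∂_1: C_1 → C_0 sends each edge [p,q] (with p < q) to q − p.
As a 4×4 matrix over Z this has rank 3, with invariant factors (1,1,1).

Now H_k = ker ∂_k / im ∂_{k+1}, so:

  H_0: rank C_0 − rank ∂_1 = 4 − 3 = 1, and the invariant factors of ∂_1 are all 1, so H_0 ≅ Z.
  H_1: rank ker ∂_1 − rank ∂_2 = (4 − 3) − 0 = 1, and there is no ∂_2, so H_1 ≅ Z.

As a check, the Euler characteristic is 4 − 4 = 0, which agrees with 1 − 1 = 0.
(K is a triangulation of the circle S^1.)

Hence the Betti numbers are b_0 = 1, b_1 = 1.

b_0 = 1, b_1 = 1.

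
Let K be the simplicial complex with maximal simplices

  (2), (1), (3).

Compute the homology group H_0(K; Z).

H_0 = Z^3.

Fix the vertex order 1 < 2 < 3 and write every simplex with vertices in increasing order. Then dim K = 0 and the simplices of K are:

  0-simplices (3): [1], [2], [3]

giving chain groups C_0 ≅ Z^3.

Now H_k = ker ∂_k / im ∂_{k+1}, so:

  H_0: rank C_0 − rank ∂_1 = 3 − 0 = 3, and there is no ∂_1, so H_0 = Z^3.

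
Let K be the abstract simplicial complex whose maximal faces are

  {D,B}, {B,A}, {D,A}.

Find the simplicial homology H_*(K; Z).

Fix the vertex order A < B < D and write every simplex with vertices in increasing order. Then dim K = 1 and the simplices of K are:

  0-simplices (3): A, B, D
  1-simplices (3): AB, AD, BD

so the chain groups are C_0 ≅ Z^3, C_1 ≅ Z^3.

The boundary map ∂_1: C_1 → C_0 sends each edge [p,q] (with p < q) to q − p. For instance
  ∂AD = D − A.
The resulting 3×3 matrix has rank 2, and its Smith normal form has invariant factors (1,1).

Computing H_k = (kernel of ∂_k) / (image of ∂_{k+1}):

  H_0: rank C_0 − rank ∂_1 = 3 − 2 = 1, and the invariant factors of ∂_1 are all 1, so H_0 = Z.
  H_1: rank ker ∂_1 − rank ∂_2 = (3 − 2) − 0 = 1, and there is no ∂_2, so H_1 = Z.

(K is a triangulation of the circle S^1.)

H_0 = Z,  H_1 = Z.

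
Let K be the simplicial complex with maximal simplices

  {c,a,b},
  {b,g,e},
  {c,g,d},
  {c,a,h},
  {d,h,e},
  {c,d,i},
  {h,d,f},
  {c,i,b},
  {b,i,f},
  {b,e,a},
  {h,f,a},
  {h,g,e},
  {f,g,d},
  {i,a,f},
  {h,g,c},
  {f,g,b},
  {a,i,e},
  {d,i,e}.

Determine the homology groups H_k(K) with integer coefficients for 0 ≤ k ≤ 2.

H_0 = Z,  H_1 = Z × Z/2,  H_2 = 0.

Take the total order a < b < c < d < e < f < g < h < i on the vertex set. Then K (dimension 2) consists of the simplices:

  0-simplices (9): a, b, c, d, e, f, g, h, i
  1-simplices (27): ab, ac, ae, af, ah, ai, bc, be, bf, bg, bi, cd, cg, ch, ci, de, df, dg, dh, di, eg, eh, ei, fg, fh, fi, gh
  2-simplices (18): abc, abe, ach, aei, afh, afi, bci, beg, bfg, bfi, cdg, cdi, cgh, deh, dei, dfg, dfh, egh

giving chain groups C_0 ≅ Z^9, C_1 ≅ Z^27, C_2 ≅ Z^18.

Boundary ∂_1: C_1 → C_0 maps an edge to its endpoints' difference, ∂[p,q] = q − p. For instance
  ∂ab = b − a.
The resulting 9×27 matrix has rank 8, and its Smith normal form has invariant factors (1,1,1,1,1,1,1,1).

∂_2: C_2 → C_1 sends each 2-simplex [p,q,r] to [q,r] − [p,r] + [p,q]. For instance
  ∂deh = eh − dh + de,
  ∂beg = eg − bg + be.
As a 27×18 matrix over Z this has rank 18, with invariant factors (1,1,1,1,1,1,1,1,1,1,1,1,1,1,1,1,1,2).

Reading off H_k = ker ∂_k / im ∂_{k+1}:

  H_0: rank C_0 − rank ∂_1 = 9 − 8 = 1, and the invariant factors of ∂_1 are all 1, so H_0 ≅ Z.
  H_1: rank ker ∂_1 − rank ∂_2 = (27 − 8) − 18 = 1, and ∂_2 has invariant factor 2 > 1, so H_1 ≅ Z × Z/2.
  H_2: rank ker ∂_2 − rank ∂_3 = (18 − 18) − 0 = 0, and there is no ∂_3, so H_2 ≅ 0.

As a check, the Euler characteristic is 9 − 27 + 18 = 0, which agrees with 1 − 1 + 0 = 0.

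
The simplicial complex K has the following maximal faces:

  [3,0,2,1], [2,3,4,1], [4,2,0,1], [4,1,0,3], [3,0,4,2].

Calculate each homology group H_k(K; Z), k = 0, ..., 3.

Take the total order 0 < 1 < 2 < 3 < 4 on the vertex set. Then K (dimension 3) consists of the simplices:

  0-simplices (5): [0], [1], [2], [3], [4]
  1-simplices (10): [0,1], [0,2], [0,3], [0,4], [1,2], [1,3], [1,4], [2,3], [2,4], [3,4]
  2-simplices (10): [0,1,2], [0,1,3], [0,1,4], [0,2,3], [0,2,4], [0,3,4], [1,2,3], [1,2,4], [1,3,4], [2,3,4]
  3-simplices (5): [0,1,2,3], [0,1,2,4], [0,1,3,4], [0,2,3,4], [1,2,3,4]

giving chain groups C_0 ≅ Z^5, C_1 ≅ Z^10, C_2 ≅ Z^10, C_3 ≅ Z^5.

∂_1: C_1 → C_0 is given by ∂[p,q] = [q] − [p]. For instance
  ∂[1,3] = [3] − [1].
As a 5×10 matrix over Z this has rank 4, with invariant factors (1,1,1,1).

The boundary map ∂_2: C_2 → C_1 sends each 2-simplex [p,q,r] to [q,r] − [p,r] + [p,q]. For instance
  ∂[1,2,3] = [2,3] − [1,3] + [1,2],
  ∂[1,3,4] = [3,4] − [1,4] + [1,3].
The 10×10 boundary matrix has rank 6 and Smith normal form diag(1,1,1,1,1,1).

∂_3: C_3 → C_2 sends each 3-simplex σ to the alternating sum Σ_i (−1)^i (σ with its i-th vertex removed). For instance
  ∂[0,1,2,3] = [1,2,3] − [0,2,3] + [0,1,3] − [0,1,2],
  ∂[1,2,3,4] = [2,3,4] − [1,3,4] + [1,2,4] − [1,2,3].
This gives a 10×5 integer matrix of rank 4; reducing to Smith normal form yields diagonal entries (1,1,1,1).

From H_k ≅ ker(∂_k) / im(∂_{k+1}) we obtain:

  H_0: rank C_0 − rank ∂_1 = 5 − 4 = 1, and the invariant factors of ∂_1 are all 1, so H_0 = Z.
  H_1: rank ker ∂_1 − rank ∂_2 = (10 − 4) − 6 = 0, and the invariant factors of ∂_2 are all 1, so H_1 = 0.
  H_2: rank ker ∂_2 − rank ∂_3 = (10 − 6) − 4 = 0, and the invariant factors of ∂_3 are all 1, so H_2 = 0.
  H_3: rank ker ∂_3 − rank ∂_4 = (5 − 4) − 0 = 1, and there is no ∂_4, so H_3 = Z.

As a check, the Euler characteristic is 5 − 10 + 10 − 5 = 0, which agrees with 1 − 0 + 0 − 1 = 0.

H_0 ≅ Z,  H_1 = 0,  H_2 = 0,  H_3 ≅ Z.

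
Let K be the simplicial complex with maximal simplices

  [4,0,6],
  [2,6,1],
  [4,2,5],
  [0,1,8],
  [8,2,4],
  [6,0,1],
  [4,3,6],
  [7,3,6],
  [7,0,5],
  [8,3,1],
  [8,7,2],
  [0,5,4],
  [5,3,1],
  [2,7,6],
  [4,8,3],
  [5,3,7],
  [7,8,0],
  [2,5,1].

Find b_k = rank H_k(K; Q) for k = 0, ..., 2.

Take the total order 0 < 1 < 2 < 3 < 4 < 5 < 6 < 7 < 8 on the vertex set. Then K (dimension 2) consists of the simplices:

  0-simplices (9): [0], [1], [2], [3], [4], [5], [6], [7], [8]
  1-simplices (27): (27 of them)
  2-simplices (18): [0,1,6], [0,1,8], [0,4,5], [0,4,6], [0,5,7], [0,7,8], [1,2,5], [1,2,6], [1,3,5], [1,3,8], [2,4,5], [2,4,8], [2,6,7], [2,7,8], [3,4,6], [3,4,8], [3,5,7], [3,6,7]

so the chain groups are C_0 ≅ Z^9, C_1 ≅ Z^27, C_2 ≅ Z^18.

∂_1: C_1 → C_0 maps an edge to its endpoints' difference, ∂[p,q] = q − p.
The resulting 9×27 matrix has rank 8, and its Smith normal form has invariant factors (1,1,1,1,1,1,1,1).

Boundary ∂_2: C_2 → C_1 sends each 2-simplex [p,q,r] to [q,r] − [p,r] + [p,q]. For instance
  ∂[1,2,6] = [2,6] − [1,6] + [1,2],
  ∂[2,7,8] = [7,8] − [2,8] + [2,7].
The 27×18 boundary matrix has rank 17 and Smith normal form diag(1,1,1,1,1,1,1,1,1,1,1,1,1,1,1,1,1).

Computing H_k = (kernel of ∂_k) / (image of ∂_{k+1}):

  H_0: rank C_0 − rank ∂_1 = 9 − 8 = 1, and the invariant factors of ∂_1 are all 1, so H_0 ≅ Z.
  H_1: rank ker ∂_1 − rank ∂_2 = (27 − 8) − 17 = 2, and the invariant factors of ∂_2 are all 1, so H_1 ≅ Z^2.
  H_2: rank ker ∂_2 − rank ∂_3 = (18 − 17) − 0 = 1, and there is no ∂_3, so H_2 ≅ Z.

Hence the Betti numbers are b_0 = 1, b_1 = 2, b_2 = 1.

b_0 = 1, b_1 = 2, b_2 = 1.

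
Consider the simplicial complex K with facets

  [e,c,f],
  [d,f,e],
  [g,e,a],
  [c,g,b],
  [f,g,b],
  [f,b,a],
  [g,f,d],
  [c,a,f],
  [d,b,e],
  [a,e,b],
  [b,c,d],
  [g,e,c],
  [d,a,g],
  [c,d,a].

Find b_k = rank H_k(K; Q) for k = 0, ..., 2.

b_0 = 1, b_1 = 2, b_2 = 1.

K has 7 vertices, 21 edges, 14 triangles.
rank ∂_0 = 0, rank ∂_1 = 6 ⇒ b_0 = 7 − 0 − 6 = 1; all invariant factors of ∂_1 are 1 so no torsion. So H_0 = Z.
rank ∂_1 = 6, rank ∂_2 = 13 ⇒ b_1 = 21 − 6 − 13 = 2; all invariant factors of ∂_2 are 1 so no torsion. So H_1 = Z^2.
rank ∂_2 = 13, rank ∂_3 = 0 ⇒ b_2 = 14 − 13 − 0 = 1. So H_2 = Z.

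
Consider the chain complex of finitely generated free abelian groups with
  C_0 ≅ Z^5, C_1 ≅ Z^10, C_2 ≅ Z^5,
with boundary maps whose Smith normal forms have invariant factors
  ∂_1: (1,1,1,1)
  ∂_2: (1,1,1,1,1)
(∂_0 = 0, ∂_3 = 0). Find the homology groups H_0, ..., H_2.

H_0: b_0 = 5 − 0 − 4 = 1; torsion from ∂_1 factors > 1: none. So H_0 = Z.
H_1: b_1 = 10 − 4 − 5 = 1; torsion from ∂_2 factors > 1: none. So H_1 = Z.
H_2: b_2 = 5 − 5 − 0 = 0; torsion from ∂_3 factors > 1: none. So H_2 = 0.

H_0 = Z,  H_1 = Z,  H_2 = 0.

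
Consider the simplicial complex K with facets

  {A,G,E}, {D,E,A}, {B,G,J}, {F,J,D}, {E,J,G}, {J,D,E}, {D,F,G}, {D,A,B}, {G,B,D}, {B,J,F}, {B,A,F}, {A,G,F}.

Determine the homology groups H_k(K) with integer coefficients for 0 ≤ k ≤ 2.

H_0 = Z,  H_1 = Z/2Z,  H_2 = 0.

K has 7 vertices, 18 edges, 12 triangles.
rank ∂_0 = 0, rank ∂_1 = 6 ⇒ b_0 = 7 − 0 − 6 = 1; all invariant factors of ∂_1 are 1 so no torsion. So H_0 = Z.
rank ∂_1 = 6, rank ∂_2 = 12 ⇒ b_1 = 18 − 6 − 12 = 0; ∂_2 has invariant factor(s) [2] giving torsion. So H_1 = Z/2Z.
rank ∂_2 = 12, rank ∂_3 = 0 ⇒ b_2 = 12 − 12 − 0 = 0. So H_2 = 0.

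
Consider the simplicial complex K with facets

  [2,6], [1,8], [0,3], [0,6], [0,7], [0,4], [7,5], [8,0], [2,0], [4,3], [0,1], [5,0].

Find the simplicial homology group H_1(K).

H_1 = Z^4.

We work with the vertex ordering 0 < 1 < 2 < 3 < 4 < 5 < 6 < 7 < 8. The simplices of K, each written with vertices in increasing order, are:

  0-simplices (9): [0], [1], [2], [3], [4], [5], [6], [7], [8]
  1-simplices (12): [0,1], [0,2], [0,3], [0,4], [0,5], [0,6], [0,7], [0,8], [1,8], [2,6], [3,4], [5,7]

so the chain groups are C_0 ≅ Z^9, C_1 ≅ Z^12.

∂_1: C_1 → C_0 maps an edge to its endpoints' difference, ∂[p,q] = q − p.
As a 9×12 matrix over Z this has rank 8, with invariant factors (1,1,1,1,1,1,1,1).

From H_k ≅ ker(∂_k) / im(∂_{k+1}) we obtain:

  H_1: rank ker ∂_1 − rank ∂_2 = (12 − 8) − 0 = 4, and there is no ∂_2, so H_1 = Z^4.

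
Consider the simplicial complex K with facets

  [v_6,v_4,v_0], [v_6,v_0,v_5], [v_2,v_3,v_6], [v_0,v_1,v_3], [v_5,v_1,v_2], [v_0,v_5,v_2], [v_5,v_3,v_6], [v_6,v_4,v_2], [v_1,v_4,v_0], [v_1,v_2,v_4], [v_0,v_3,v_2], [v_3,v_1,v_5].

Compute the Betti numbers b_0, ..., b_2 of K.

b_0 = 1, b_1 = 0, b_2 = 0.

K has 7 vertices, 18 edges, 12 triangles.
rank ∂_0 = 0, rank ∂_1 = 6 ⇒ b_0 = 7 − 0 − 6 = 1; all invariant factors of ∂_1 are 1 so no torsion. So H_0 ≅ Z.
rank ∂_1 = 6, rank ∂_2 = 12 ⇒ b_1 = 18 − 6 − 12 = 0; ∂_2 has invariant factor(s) [2] giving torsion. So H_1 ≅ Z/2Z.
rank ∂_2 = 12, rank ∂_3 = 0 ⇒ b_2 = 12 − 12 − 0 = 0. So H_2 ≅ 0.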